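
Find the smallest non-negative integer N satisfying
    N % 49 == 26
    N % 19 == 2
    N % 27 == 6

9483

Combine the congruences pairwise.
From N ≡ 26 (mod 49) write N = 26 + 49t. Substituting into N ≡ 2 (mod 19) gives 49t ≡ 14 (mod 19), and since 11⁻¹ ≡ 7 (mod 19), t ≡ 3. Hence N ≡ 26 + 49·3 = 173 (mod 931).
From N ≡ 173 (mod 931) write N = 173 + 931t. Substituting into N ≡ 6 (mod 27) gives 931t ≡ 22 (mod 27), and since 13⁻¹ ≡ 25 (mod 27), t ≡ 10. Hence N ≡ 173 + 931·10 = 9483 (mod 25137).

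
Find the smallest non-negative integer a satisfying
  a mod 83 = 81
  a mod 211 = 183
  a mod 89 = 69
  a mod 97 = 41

130691051

From a ≡ 81 (mod 83) write a = 81 + 83t. Substituting into a ≡ 183 (mod 211) gives 83t ≡ 102 (mod 211), and since 83⁻¹ ≡ 150 (mod 211), t ≡ 108. Hence a ≡ 81 + 83·108 = 9045 (mod 17513).
From a ≡ 9045 (mod 17513) write a = 9045 + 17513t. Substituting into a ≡ 69 (mod 89) gives 17513t ≡ 13 (mod 89), and since 69⁻¹ ≡ 40 (mod 89), t ≡ 75. Hence a ≡ 9045 + 17513·75 = 1322520 (mod 1558657).
From a ≡ 1322520 (mod 1558657) write a = 1322520 + 1558657t. Substituting into a ≡ 41 (mod 97) gives 1558657t ≡ 19 (mod 97), and since 61⁻¹ ≡ 35 (mod 97), t ≡ 83. Hence a ≡ 1322520 + 1558657·83 = 130691051 (mod 151189729).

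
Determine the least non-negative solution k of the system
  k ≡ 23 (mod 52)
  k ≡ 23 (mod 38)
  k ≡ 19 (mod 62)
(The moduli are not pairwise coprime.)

1011

gcd(52, 38) = 2 and 2 | (23 − 23), so the pair is consistent; merging gives k ≡ 23 (mod 988), where 988 = lcm(52, 38).
gcd(988, 62) = 2 and 2 | (19 − 23), so the pair is consistent; merging gives k ≡ 1011 (mod 30628), where 30628 = lcm(988, 62).
The solution is unique modulo lcm(52, 38, 62) = 30628.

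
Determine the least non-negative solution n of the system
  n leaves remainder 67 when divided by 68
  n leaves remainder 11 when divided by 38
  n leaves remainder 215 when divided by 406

Combine the congruences pairwise.
gcd(68, 38) = 2 and 2 | (11 − 67), so the pair is consistent; merging gives n ≡ 543 (mod 1292), where 1292 = lcm(68, 38).
gcd(1292, 406) = 2 and 2 | (215 − 543), so the pair is consistent; merging gives n ≡ 30259 (mod 262276), where 262276 = lcm(1292, 406).
The solution is unique modulo lcm(68, 38, 406) = 262276.

30259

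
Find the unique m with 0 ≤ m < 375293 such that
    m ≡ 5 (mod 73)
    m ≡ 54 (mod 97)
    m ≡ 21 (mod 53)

The moduli are pairwise coprime; N = 73·97·53 = 375293.
N/73 = 5141; 5141 ≡ 31 (mod 73); 31·33 ≡ 1, so inverse 33.
N/97 = 3869; 3869 ≡ 86 (mod 97); 86·44 ≡ 1, so inverse 44.
N/53 = 7081; 7081 ≡ 32 (mod 53); 32·5 ≡ 1, so inverse 5.
m ≡ 5·5141·33 + 54·3869·44 + 21·7081·5 = 10784514.
10784514 mod 375293 = 276310.

276310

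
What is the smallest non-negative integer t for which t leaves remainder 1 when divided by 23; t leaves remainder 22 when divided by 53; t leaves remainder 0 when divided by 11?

From t ≡ 1 (mod 23) write t = 1 + 23s. Substituting into t ≡ 22 (mod 53) gives 23s ≡ 21 (mod 53), and since 23⁻¹ ≡ 30 (mod 53), s ≡ 47. Hence t ≡ 1 + 23·47 = 1082 (mod 1219).
From t ≡ 1082 (mod 1219) write t = 1082 + 1219s. Substituting into t ≡ 0 (mod 11) gives 1219s ≡ 7 (mod 11), and since 9⁻¹ ≡ 5 (mod 11), s ≡ 2. Hence t ≡ 1082 + 1219·2 = 3520 (mod 13409).

3520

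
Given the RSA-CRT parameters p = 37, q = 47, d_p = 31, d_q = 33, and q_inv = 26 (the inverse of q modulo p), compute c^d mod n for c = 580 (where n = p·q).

835

m₁ = c^(d_p) mod p: c ≡ 25 (mod 37), and 25^31 mod 37 = 21.
m₂ = c^(d_q) mod q: c ≡ 16 (mod 47), and 16^33 mod 47 = 36.
h = q_inv·(m₁ − m₂) mod p = 26·(21 − 36) mod 37 = 17.
m = m₂ + h·q = 36 + 17·47 = 835.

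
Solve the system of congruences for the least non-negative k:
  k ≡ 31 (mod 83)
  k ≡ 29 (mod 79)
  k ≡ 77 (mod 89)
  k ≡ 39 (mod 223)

The moduli are pairwise coprime; N = 83·79·89·223 = 130136779.
N/83 = 1567913; 1567913 ≡ 43 (mod 83); 43·56 ≡ 1, so inverse 56.
N/79 = 1647301; 1647301 ≡ 72 (mod 79); 72·45 ≡ 1, so inverse 45.
N/89 = 1462211; 1462211 ≡ 30 (mod 89); 30·3 ≡ 1, so inverse 3.
N/223 = 583573; 583573 ≡ 205 (mod 223); 205·161 ≡ 1, so inverse 161.
k ≡ 31·1567913·56 + 29·1647301·45 + 77·1462211·3 + 39·583573·161 = 8873650381.
8873650381 mod 130136779 = 24349409.

24349409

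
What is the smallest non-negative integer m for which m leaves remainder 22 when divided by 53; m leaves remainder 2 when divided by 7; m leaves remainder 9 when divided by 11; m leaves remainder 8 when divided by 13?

The moduli are pairwise coprime; N = 53·7·11·13 = 53053.
N/53 = 1001; 1001 ≡ 47 (mod 53); 47·44 ≡ 1, so inverse 44.
N/7 = 7579; 7579 ≡ 5 (mod 7); 5·3 ≡ 1, so inverse 3.
N/11 = 4823; 4823 ≡ 5 (mod 11); 5·9 ≡ 1, so inverse 9.
N/13 = 4081; 4081 ≡ 12 (mod 13); 12·12 ≡ 1, so inverse 12.
m ≡ 22·1001·44 + 2·7579·3 + 9·4823·9 + 8·4081·12 = 1796881.
1796881 mod 53053 = 46132.

46132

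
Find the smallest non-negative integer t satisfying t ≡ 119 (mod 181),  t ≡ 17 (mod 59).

843

Combine the congruences pairwise.
From t ≡ 119 (mod 181) write t = 119 + 181s. Substituting into t ≡ 17 (mod 59) gives 181s ≡ 16 (mod 59), and since 4⁻¹ ≡ 15 (mod 59), s ≡ 4. Hence t ≡ 119 + 181·4 = 843 (mod 10679).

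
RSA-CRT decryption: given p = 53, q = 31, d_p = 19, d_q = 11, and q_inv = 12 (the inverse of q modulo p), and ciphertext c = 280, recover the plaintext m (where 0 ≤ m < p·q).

m₁ = c^(d_p) mod p: c ≡ 15 (mod 53), and 15^19 mod 53 = 24.
m₂ = c^(d_q) mod q: c ≡ 1 (mod 31), and 1^11 mod 31 = 1.
h = q_inv·(m₁ − m₂) mod p = 12·(24 − 1) mod 53 = 11.
m = m₂ + h·q = 1 + 11·31 = 342.

342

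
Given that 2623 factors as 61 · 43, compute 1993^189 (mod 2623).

Mod 61: 1993 ≡ 41; by Fermat, exponent reduces to 189 mod 60 = 9; 41^9 ≡ 3 (mod 61).
Mod 43: 1993 ≡ 15; by Fermat, exponent reduces to 189 mod 42 = 21; 15^21 ≡ 1 (mod 43).
Combine by CRT: x ≡ 3 (mod 61), x ≡ 1 (mod 43) ⇒ x ≡ 1162 (mod 2623).

1162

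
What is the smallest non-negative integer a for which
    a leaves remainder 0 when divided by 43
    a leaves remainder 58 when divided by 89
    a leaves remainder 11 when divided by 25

Combine the congruences pairwise.
From a ≡ 0 (mod 43) write a = 0 + 43t. Substituting into a ≡ 58 (mod 89) gives 43t ≡ 58 (mod 89), and since 43⁻¹ ≡ 29 (mod 89), t ≡ 80. Hence a ≡ 0 + 43·80 = 3440 (mod 3827).
From a ≡ 3440 (mod 3827) write a = 3440 + 3827t. Substituting into a ≡ 11 (mod 25) gives 3827t ≡ 21 (mod 25), and since 2⁻¹ ≡ 13 (mod 25), t ≡ 23. Hence a ≡ 3440 + 3827·23 = 91461 (mod 95675).

91461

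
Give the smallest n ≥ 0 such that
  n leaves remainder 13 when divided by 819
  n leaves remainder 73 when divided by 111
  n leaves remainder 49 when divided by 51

9841

Combine the congruences pairwise.
gcd(819, 111) = 3 and 3 | (73 − 13), so the pair is consistent; merging gives n ≡ 9841 (mod 30303), where 30303 = lcm(819, 111).
gcd(30303, 51) = 3 and 3 | (49 − 9841), so the pair is consistent; merging gives n ≡ 9841 (mod 515151), where 515151 = lcm(30303, 51).
The solution is unique modulo lcm(819, 111, 51) = 515151.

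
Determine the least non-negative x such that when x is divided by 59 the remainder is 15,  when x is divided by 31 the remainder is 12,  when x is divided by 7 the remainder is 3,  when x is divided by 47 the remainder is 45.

The moduli are pairwise coprime; N = 59·31·7·47 = 601741.
N/59 = 10199; 10199 ≡ 51 (mod 59); 51·22 ≡ 1, so inverse 22.
N/31 = 19411; 19411 ≡ 5 (mod 31); 5·25 ≡ 1, so inverse 25.
N/7 = 85963; 85963 ≡ 3 (mod 7); 3·5 ≡ 1, so inverse 5.
N/47 = 12803; 12803 ≡ 19 (mod 47); 19·5 ≡ 1, so inverse 5.
x ≡ 15·10199·22 + 12·19411·25 + 3·85963·5 + 45·12803·5 = 13359090.
13359090 mod 601741 = 120788.

120788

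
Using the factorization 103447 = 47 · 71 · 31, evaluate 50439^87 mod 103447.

Mod 47: 50439 ≡ 8; by Fermat, exponent reduces to 87 mod 46 = 41; 8^41 ≡ 21 (mod 47).
Mod 71: 50439 ≡ 29; by Fermat, exponent reduces to 87 mod 70 = 17; 29^17 ≡ 64 (mod 71).
Mod 31: 50439 ≡ 2; by Fermat, exponent reduces to 87 mod 30 = 27; 2^27 ≡ 4 (mod 31).
Combine by CRT: x ≡ 21 (mod 47), x ≡ 64 (mod 71), x ≡ 4 (mod 31) ⇒ x ≡ 40676 (mod 103447).

40676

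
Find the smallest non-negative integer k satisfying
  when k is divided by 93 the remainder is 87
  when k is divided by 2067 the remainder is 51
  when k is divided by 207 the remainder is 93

1825212

gcd(93, 2067) = 3 and 3 | (51 − 87), so the pair is consistent; merging gives k ≡ 31056 (mod 64077), where 64077 = lcm(93, 2067).
gcd(64077, 207) = 3 and 3 | (93 − 31056), so the pair is consistent; merging gives k ≡ 1825212 (mod 4421313), where 4421313 = lcm(64077, 207).
The solution is unique modulo lcm(93, 2067, 207) = 4421313.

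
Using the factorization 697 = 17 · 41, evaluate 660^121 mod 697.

496

Mod 17: 660 ≡ 14; by Fermat, exponent reduces to 121 mod 16 = 9; 14^9 ≡ 3 (mod 17).
Mod 41: 660 ≡ 4; by Fermat, exponent reduces to 121 mod 40 = 1; 4^1 ≡ 4 (mod 41).
Combine by CRT: x ≡ 3 (mod 17), x ≡ 4 (mod 41) ⇒ x ≡ 496 (mod 697).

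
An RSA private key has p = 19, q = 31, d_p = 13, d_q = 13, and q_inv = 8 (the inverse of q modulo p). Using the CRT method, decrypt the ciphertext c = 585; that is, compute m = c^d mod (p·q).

m₁ = c^(d_p) mod p: c ≡ 15 (mod 19), and 15^13 mod 19 = 10.
m₂ = c^(d_q) mod q: c ≡ 27 (mod 31), and 27^13 mod 31 = 29.
h = q_inv·(m₁ − m₂) mod p = 8·(10 − 29) mod 19 = 0.
m = m₂ + h·q = 29 + 0·31 = 29.

29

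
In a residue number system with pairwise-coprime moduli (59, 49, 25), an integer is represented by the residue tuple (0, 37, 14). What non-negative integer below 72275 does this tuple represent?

51389

From x ≡ 0 (mod 59) write x = 0 + 59t. Substituting into x ≡ 37 (mod 49) gives 59t ≡ 37 (mod 49), and since 10⁻¹ ≡ 5 (mod 49), t ≡ 38. Hence x ≡ 0 + 59·38 = 2242 (mod 2891).
From x ≡ 2242 (mod 2891) write x = 2242 + 2891t. Substituting into x ≡ 14 (mod 25) gives 2891t ≡ 22 (mod 25), and since 16⁻¹ ≡ 11 (mod 25), t ≡ 17. Hence x ≡ 2242 + 2891·17 = 51389 (mod 72275).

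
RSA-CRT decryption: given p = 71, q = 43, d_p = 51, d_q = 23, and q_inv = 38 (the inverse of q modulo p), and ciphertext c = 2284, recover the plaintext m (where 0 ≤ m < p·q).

m₁ = c^(d_p) mod p: c ≡ 12 (mod 71), and 12^51 mod 71 = 43.
m₂ = c^(d_q) mod q: c ≡ 5 (mod 43), and 5^23 mod 43 = 18.
h = q_inv·(m₁ − m₂) mod p = 38·(43 − 18) mod 71 = 27.
m = m₂ + h·q = 18 + 27·43 = 1179.

1179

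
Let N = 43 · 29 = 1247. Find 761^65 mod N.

1035

Mod 43: 761 ≡ 30; by Fermat, exponent reduces to 65 mod 42 = 23; 30^23 ≡ 3 (mod 43).
Mod 29: 761 ≡ 7; by Fermat, exponent reduces to 65 mod 28 = 9; 7^9 ≡ 20 (mod 29).
Combine by CRT: x ≡ 3 (mod 43), x ≡ 20 (mod 29) ⇒ x ≡ 1035 (mod 1247).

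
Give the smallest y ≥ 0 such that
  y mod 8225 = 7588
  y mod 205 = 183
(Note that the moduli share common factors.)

gcd(8225, 205) = 5 and 5 | (183 − 7588), so the pair is consistent; merging gives y ≡ 336588 (mod 337225), where 337225 = lcm(8225, 205).
The solution is unique modulo lcm(8225, 205) = 337225.

336588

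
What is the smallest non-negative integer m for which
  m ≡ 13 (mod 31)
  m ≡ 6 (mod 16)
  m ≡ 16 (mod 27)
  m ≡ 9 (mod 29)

The moduli are pairwise coprime; N = 31·16·27·29 = 388368.
N/31 = 12528; 12528 ≡ 4 (mod 31); 4·8 ≡ 1, so inverse 8.
N/16 = 24273; 24273 ≡ 1 (mod 16), inverse 1.
N/27 = 14384; 14384 ≡ 20 (mod 27); 20·23 ≡ 1, so inverse 23.
N/29 = 13392; 13392 ≡ 23 (mod 29); 23·24 ≡ 1, so inverse 24.
m ≡ 13·12528·8 + 6·24273·1 + 16·14384·23 + 9·13392·24 = 9634534.
9634534 mod 388368 = 313702.

313702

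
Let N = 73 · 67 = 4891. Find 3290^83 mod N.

Mod 73: 3290 ≡ 5; by Fermat, exponent reduces to 83 mod 72 = 11; 5^11 ≡ 31 (mod 73).
Mod 67: 3290 ≡ 7; by Fermat, exponent reduces to 83 mod 66 = 17; 7^17 ≡ 44 (mod 67).
Combine by CRT: x ≡ 31 (mod 73), x ≡ 44 (mod 67) ⇒ x ≡ 4265 (mod 4891).

4265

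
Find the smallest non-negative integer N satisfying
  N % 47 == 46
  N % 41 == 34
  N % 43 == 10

Combine the congruences pairwise.
From N ≡ 46 (mod 47) write N = 46 + 47t. Substituting into N ≡ 34 (mod 41) gives 47t ≡ 29 (mod 41), and since 6⁻¹ ≡ 7 (mod 41), t ≡ 39. Hence N ≡ 46 + 47·39 = 1879 (mod 1927).
From N ≡ 1879 (mod 1927) write N = 1879 + 1927t. Substituting into N ≡ 10 (mod 43) gives 1927t ≡ 23 (mod 43), and since 35⁻¹ ≡ 16 (mod 43), t ≡ 24. Hence N ≡ 1879 + 1927·24 = 48127 (mod 82861).

48127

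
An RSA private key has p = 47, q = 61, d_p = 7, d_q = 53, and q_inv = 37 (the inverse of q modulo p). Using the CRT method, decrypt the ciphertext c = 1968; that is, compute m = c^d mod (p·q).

m₁ = c^(d_p) mod p: c ≡ 41 (mod 47), and 41^7 mod 47 = 43.
m₂ = c^(d_q) mod q: c ≡ 16 (mod 61), and 16^53 mod 61 = 57.
h = q_inv·(m₁ − m₂) mod p = 37·(43 − 57) mod 47 = 46.
m = m₂ + h·q = 57 + 46·61 = 2863.

2863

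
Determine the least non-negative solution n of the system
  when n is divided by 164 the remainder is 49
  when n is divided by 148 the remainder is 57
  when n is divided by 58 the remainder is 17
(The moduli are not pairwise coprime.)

39573

gcd(164, 148) = 4 and 4 | (57 − 49), so the pair is consistent; merging gives n ≡ 3165 (mod 6068), where 6068 = lcm(164, 148).
gcd(6068, 58) = 2 and 2 | (17 − 3165), so the pair is consistent; merging gives n ≡ 39573 (mod 175972), where 175972 = lcm(6068, 58).
The solution is unique modulo lcm(164, 148, 58) = 175972.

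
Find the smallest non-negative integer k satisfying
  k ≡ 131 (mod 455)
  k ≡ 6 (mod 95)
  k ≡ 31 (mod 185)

152101

gcd(455, 95) = 5 and 5 | (6 − 131), so the pair is consistent; merging gives k ≡ 5136 (mod 8645), where 8645 = lcm(455, 95).
gcd(8645, 185) = 5 and 5 | (31 − 5136), so the pair is consistent; merging gives k ≡ 152101 (mod 319865), where 319865 = lcm(8645, 185).
The solution is unique modulo lcm(455, 95, 185) = 319865.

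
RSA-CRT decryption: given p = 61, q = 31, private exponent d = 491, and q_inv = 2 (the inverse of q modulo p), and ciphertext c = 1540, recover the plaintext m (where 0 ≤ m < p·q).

12

d_p = d mod (p−1) = 491 mod 60 = 11; d_q = d mod (q−1) = 11.
m₁ = c^(d_p) mod p: c ≡ 15 (mod 61), and 15^11 mod 61 = 12.
m₂ = c^(d_q) mod q: c ≡ 21 (mod 31), and 21^11 mod 31 = 12.
h = q_inv·(m₁ − m₂) mod p = 2·(12 − 12) mod 61 = 0.
m = m₂ + h·q = 12 + 0·31 = 12.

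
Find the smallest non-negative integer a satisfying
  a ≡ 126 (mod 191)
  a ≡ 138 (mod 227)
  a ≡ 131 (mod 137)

The moduli are pairwise coprime; N = 191·227·137 = 5939909.
N/191 = 31099; 31099 ≡ 157 (mod 191); 157·73 ≡ 1, so inverse 73.
N/227 = 26167; 26167 ≡ 62 (mod 227); 62·11 ≡ 1, so inverse 11.
N/137 = 43357; 43357 ≡ 65 (mod 137); 65·78 ≡ 1, so inverse 78.
a ≡ 126·31099·73 + 138·26167·11 + 131·43357·78 = 768791934.
768791934 mod 5939909 = 2543673.

2543673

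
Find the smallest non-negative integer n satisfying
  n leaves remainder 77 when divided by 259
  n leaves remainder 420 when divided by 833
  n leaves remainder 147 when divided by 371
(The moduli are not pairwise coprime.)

1278242

gcd(259, 833) = 7 and 7 | (420 − 77), so the pair is consistent; merging gives n ≡ 14581 (mod 30821), where 30821 = lcm(259, 833).
gcd(30821, 371) = 7 and 7 | (147 − 14581), so the pair is consistent; merging gives n ≡ 1278242 (mod 1633513), where 1633513 = lcm(30821, 371).
The solution is unique modulo lcm(259, 833, 371) = 1633513.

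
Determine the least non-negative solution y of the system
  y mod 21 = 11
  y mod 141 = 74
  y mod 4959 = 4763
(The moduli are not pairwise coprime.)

1279226

gcd(21, 141) = 3 and 3 | (74 − 11), so the pair is consistent; merging gives y ≡ 74 (mod 987), where 987 = lcm(21, 141).
gcd(987, 4959) = 3 and 3 | (4763 − 74), so the pair is consistent; merging gives y ≡ 1279226 (mod 1631511), where 1631511 = lcm(987, 4959).
The solution is unique modulo lcm(21, 141, 4959) = 1631511.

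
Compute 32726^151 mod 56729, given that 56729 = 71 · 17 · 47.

Mod 71: 32726 ≡ 66; by Fermat, exponent reduces to 151 mod 70 = 11; 66^11 ≡ 66 (mod 71).
Mod 17: 32726 ≡ 1; by Fermat, exponent reduces to 151 mod 16 = 7; 1^7 ≡ 1 (mod 17).
Mod 47: 32726 ≡ 14; by Fermat, exponent reduces to 151 mod 46 = 13; 14^13 ≡ 21 (mod 47).
Combine by CRT: x ≡ 66 (mod 71), x ≡ 1 (mod 17), x ≡ 21 (mod 47) ⇒ x ≡ 17035 (mod 56729).

17035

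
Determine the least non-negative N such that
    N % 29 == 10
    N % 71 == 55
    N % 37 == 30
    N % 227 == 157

5934164

From N ≡ 10 (mod 29) write N = 10 + 29t. Substituting into N ≡ 55 (mod 71) gives 29t ≡ 45 (mod 71), and since 29⁻¹ ≡ 49 (mod 71), t ≡ 4. Hence N ≡ 10 + 29·4 = 126 (mod 2059).
From N ≡ 126 (mod 2059) write N = 126 + 2059t. Substituting into N ≡ 30 (mod 37) gives 2059t ≡ 15 (mod 37), and since 24⁻¹ ≡ 17 (mod 37), t ≡ 33. Hence N ≡ 126 + 2059·33 = 68073 (mod 76183).
From N ≡ 68073 (mod 76183) write N = 68073 + 76183t. Substituting into N ≡ 157 (mod 227) gives 76183t ≡ 184 (mod 227), and since 138⁻¹ ≡ 51 (mod 227), t ≡ 77. Hence N ≡ 68073 + 76183·77 = 5934164 (mod 17293541).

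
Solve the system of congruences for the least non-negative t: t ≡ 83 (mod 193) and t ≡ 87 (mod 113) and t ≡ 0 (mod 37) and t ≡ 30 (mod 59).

10144549

The moduli are pairwise coprime; N = 193·113·37·59 = 47609047.
N/193 = 246679; 246679 ≡ 25 (mod 193); 25·139 ≡ 1, so inverse 139.
N/113 = 421319; 421319 ≡ 55 (mod 113); 55·37 ≡ 1, so inverse 37.
N/37 = 1286731; 1286731 ≡ 19 (mod 37); 19·2 ≡ 1, so inverse 2.
N/59 = 806933; 806933 ≡ 49 (mod 59); 49·53 ≡ 1, so inverse 53.
t ≡ 83·246679·139 + 87·421319·37 + 0·1286731·2 + 30·806933·53 = 5485184954.
5485184954 mod 47609047 = 10144549.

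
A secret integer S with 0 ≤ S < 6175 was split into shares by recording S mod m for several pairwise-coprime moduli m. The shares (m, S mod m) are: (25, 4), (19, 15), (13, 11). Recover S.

The moduli are pairwise coprime; N = 25·19·13 = 6175.
N/25 = 247; 247 ≡ 22 (mod 25); 22·8 ≡ 1, so inverse 8.
N/19 = 325; 325 ≡ 2 (mod 19); 2·10 ≡ 1, so inverse 10.
N/13 = 475; 475 ≡ 7 (mod 13); 7·2 ≡ 1, so inverse 2.
S ≡ 4·247·8 + 15·325·10 + 11·475·2 = 67104.
67104 mod 6175 = 5354.

5354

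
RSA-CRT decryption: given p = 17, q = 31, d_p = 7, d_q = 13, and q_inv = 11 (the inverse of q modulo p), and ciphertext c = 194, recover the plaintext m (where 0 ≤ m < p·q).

m₁ = c^(d_p) mod p: c ≡ 7 (mod 17), and 7^7 mod 17 = 12.
m₂ = c^(d_q) mod q: c ≡ 8 (mod 31), and 8^13 mod 31 = 16.
h = q_inv·(m₁ − m₂) mod p = 11·(12 − 16) mod 17 = 7.
m = m₂ + h·q = 16 + 7·31 = 233.

233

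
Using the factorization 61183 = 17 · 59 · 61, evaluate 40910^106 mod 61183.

8649

Mod 17: 40910 ≡ 8; by Fermat, exponent reduces to 106 mod 16 = 10; 8^10 ≡ 13 (mod 17).
Mod 59: 40910 ≡ 23; by Fermat, exponent reduces to 106 mod 58 = 48; 23^48 ≡ 35 (mod 59).
Mod 61: 40910 ≡ 40; by Fermat, exponent reduces to 106 mod 60 = 46; 40^46 ≡ 48 (mod 61).
Combine by CRT: x ≡ 13 (mod 17), x ≡ 35 (mod 59), x ≡ 48 (mod 61) ⇒ x ≡ 8649 (mod 61183).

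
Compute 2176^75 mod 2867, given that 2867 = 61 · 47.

Mod 61: 2176 ≡ 41; by Fermat, exponent reduces to 75 mod 60 = 15; 41^15 ≡ 60 (mod 61).
Mod 47: 2176 ≡ 14; by Fermat, exponent reduces to 75 mod 46 = 29; 14^29 ≡ 42 (mod 47).
Combine by CRT: x ≡ 60 (mod 61), x ≡ 42 (mod 47) ⇒ x ≡ 2439 (mod 2867).

2439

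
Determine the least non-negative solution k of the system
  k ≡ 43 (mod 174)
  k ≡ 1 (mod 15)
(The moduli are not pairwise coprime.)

391

gcd(174, 15) = 3 and 3 | (1 − 43), so the pair is consistent; merging gives k ≡ 391 (mod 870), where 870 = lcm(174, 15).
The solution is unique modulo lcm(174, 15) = 870.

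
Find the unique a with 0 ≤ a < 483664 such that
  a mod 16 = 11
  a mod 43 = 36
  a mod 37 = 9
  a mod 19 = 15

Combine the congruences pairwise.
From a ≡ 11 (mod 16) write a = 11 + 16t. Substituting into a ≡ 36 (mod 43) gives 16t ≡ 25 (mod 43), and since 16⁻¹ ≡ 35 (mod 43), t ≡ 15. Hence a ≡ 11 + 16·15 = 251 (mod 688).
From a ≡ 251 (mod 688) write a = 251 + 688t. Substituting into a ≡ 9 (mod 37) gives 688t ≡ 17 (mod 37), and since 22⁻¹ ≡ 32 (mod 37), t ≡ 26. Hence a ≡ 251 + 688·26 = 18139 (mod 25456).
From a ≡ 18139 (mod 25456) write a = 18139 + 25456t. Substituting into a ≡ 15 (mod 19) gives 25456t ≡ 2 (mod 19), and since 15⁻¹ ≡ 14 (mod 19), t ≡ 9. Hence a ≡ 18139 + 25456·9 = 247243 (mod 483664).

247243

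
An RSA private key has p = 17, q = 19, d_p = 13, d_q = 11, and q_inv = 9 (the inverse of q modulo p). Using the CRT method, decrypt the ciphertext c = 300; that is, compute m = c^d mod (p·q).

m₁ = c^(d_p) mod p: c ≡ 11 (mod 17), and 11^13 mod 17 = 7.
m₂ = c^(d_q) mod q: c ≡ 15 (mod 19), and 15^11 mod 19 = 3.
h = q_inv·(m₁ − m₂) mod p = 9·(7 − 3) mod 17 = 2.
m = m₂ + h·q = 3 + 2·19 = 41.

41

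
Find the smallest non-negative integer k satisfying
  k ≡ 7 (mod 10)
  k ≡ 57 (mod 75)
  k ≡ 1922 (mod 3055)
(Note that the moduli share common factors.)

23307

Combine the congruences pairwise.
gcd(10, 75) = 5 and 5 | (57 − 7), so the pair is consistent; merging gives k ≡ 57 (mod 150), where 150 = lcm(10, 75).
gcd(150, 3055) = 5 and 5 | (1922 − 57), so the pair is consistent; merging gives k ≡ 23307 (mod 91650), where 91650 = lcm(150, 3055).
The solution is unique modulo lcm(10, 75, 3055) = 91650.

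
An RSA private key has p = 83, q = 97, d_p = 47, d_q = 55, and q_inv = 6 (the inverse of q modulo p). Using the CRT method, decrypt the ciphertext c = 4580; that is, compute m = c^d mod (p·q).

m₁ = c^(d_p) mod p: c ≡ 15 (mod 83), and 15^47 mod 83 = 46.
m₂ = c^(d_q) mod q: c ≡ 21 (mod 97), and 21^55 mod 97 = 87.
h = q_inv·(m₁ − m₂) mod p = 6·(46 − 87) mod 83 = 3.
m = m₂ + h·q = 87 + 3·97 = 378.

378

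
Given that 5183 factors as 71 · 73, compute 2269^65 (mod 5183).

2724

Mod 71: 2269 ≡ 68; 68^65 ≡ 26 (mod 71).
Mod 73: 2269 ≡ 6; 6^65 ≡ 23 (mod 73).
Combine by CRT: x ≡ 26 (mod 71), x ≡ 23 (mod 73) ⇒ x ≡ 2724 (mod 5183).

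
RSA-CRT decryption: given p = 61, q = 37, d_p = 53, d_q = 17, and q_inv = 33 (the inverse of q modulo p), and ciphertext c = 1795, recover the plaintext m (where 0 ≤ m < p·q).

1848

m₁ = c^(d_p) mod p: c ≡ 26 (mod 61), and 26^53 mod 61 = 18.
m₂ = c^(d_q) mod q: c ≡ 19 (mod 37), and 19^17 mod 37 = 35.
h = q_inv·(m₁ − m₂) mod p = 33·(18 − 35) mod 61 = 49.
m = m₂ + h·q = 35 + 49·37 = 1848.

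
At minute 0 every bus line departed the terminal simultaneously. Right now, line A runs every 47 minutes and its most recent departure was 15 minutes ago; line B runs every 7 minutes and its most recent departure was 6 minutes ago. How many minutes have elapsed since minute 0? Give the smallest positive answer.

From t ≡ 15 (mod 47) write t = 15 + 47s. Substituting into t ≡ 6 (mod 7) gives 47s ≡ 5 (mod 7), and since 5⁻¹ ≡ 3 (mod 7), s ≡ 1. Hence t ≡ 15 + 47·1 = 62 (mod 329).

62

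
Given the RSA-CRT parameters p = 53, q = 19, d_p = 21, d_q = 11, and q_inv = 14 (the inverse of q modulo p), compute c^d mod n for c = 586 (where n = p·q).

465

m₁ = c^(d_p) mod p: c ≡ 3 (mod 53), and 3^21 mod 53 = 41.
m₂ = c^(d_q) mod q: c ≡ 16 (mod 19), and 16^11 mod 19 = 9.
h = q_inv·(m₁ − m₂) mod p = 14·(41 − 9) mod 53 = 24.
m = m₂ + h·q = 9 + 24·19 = 465.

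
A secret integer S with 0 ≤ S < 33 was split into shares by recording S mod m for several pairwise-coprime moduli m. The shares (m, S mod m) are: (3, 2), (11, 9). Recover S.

20

From S ≡ 2 (mod 3) write S = 2 + 3t. Substituting into S ≡ 9 (mod 11) gives 3t ≡ 7 (mod 11), and since 3⁻¹ ≡ 4 (mod 11), t ≡ 6. Hence S ≡ 2 + 3·6 = 20 (mod 33).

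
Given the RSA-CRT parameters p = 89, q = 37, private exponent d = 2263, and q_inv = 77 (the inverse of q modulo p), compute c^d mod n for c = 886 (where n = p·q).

d_p = d mod (p−1) = 2263 mod 88 = 63; d_q = d mod (q−1) = 31.
m₁ = c^(d_p) mod p: c ≡ 85 (mod 89), and 85^63 mod 89 = 57.
m₂ = c^(d_q) mod q: c ≡ 35 (mod 37), and 35^31 mod 37 = 15.
h = q_inv·(m₁ − m₂) mod p = 77·(57 − 15) mod 89 = 30.
m = m₂ + h·q = 15 + 30·37 = 1125.

1125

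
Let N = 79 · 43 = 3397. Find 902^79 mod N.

Mod 79: 902 ≡ 33; by Fermat, exponent reduces to 79 mod 78 = 1; 33^1 ≡ 33 (mod 79).
Mod 43: 902 ≡ 42; by Fermat, exponent reduces to 79 mod 42 = 37; 42^37 ≡ 42 (mod 43).
Combine by CRT: x ≡ 33 (mod 79), x ≡ 42 (mod 43) ⇒ x ≡ 902 (mod 3397).

902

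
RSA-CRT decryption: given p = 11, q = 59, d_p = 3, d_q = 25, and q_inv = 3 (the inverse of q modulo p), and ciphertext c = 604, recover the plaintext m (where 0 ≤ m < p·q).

m₁ = c^(d_p) mod p: c ≡ 10 (mod 11), and 10^3 mod 11 = 10.
m₂ = c^(d_q) mod q: c ≡ 14 (mod 59), and 14^25 mod 59 = 42.
h = q_inv·(m₁ − m₂) mod p = 3·(10 − 42) mod 11 = 3.
m = m₂ + h·q = 42 + 3·59 = 219.

219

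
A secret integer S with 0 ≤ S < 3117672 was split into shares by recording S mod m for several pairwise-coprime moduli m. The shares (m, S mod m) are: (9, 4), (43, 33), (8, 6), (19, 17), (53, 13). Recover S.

From S ≡ 4 (mod 9) write S = 4 + 9t. Substituting into S ≡ 33 (mod 43) gives 9t ≡ 29 (mod 43), and since 9⁻¹ ≡ 24 (mod 43), t ≡ 8. Hence S ≡ 4 + 9·8 = 76 (mod 387).
From S ≡ 76 (mod 387) write S = 76 + 387t. Substituting into S ≡ 6 (mod 8) gives 387t ≡ 2 (mod 8), and since 3⁻¹ ≡ 3 (mod 8), t ≡ 6. Hence S ≡ 76 + 387·6 = 2398 (mod 3096).
From S ≡ 2398 (mod 3096) write S = 2398 + 3096t. Substituting into S ≡ 17 (mod 19) gives 3096t ≡ 13 (mod 19), and since 18⁻¹ ≡ 18 (mod 19), t ≡ 6. Hence S ≡ 2398 + 3096·6 = 20974 (mod 58824).
From S ≡ 20974 (mod 58824) write S = 20974 + 58824t. Substituting into S ≡ 13 (mod 53) gives 58824t ≡ 27 (mod 53), and since 47⁻¹ ≡ 44 (mod 53), t ≡ 22. Hence S ≡ 20974 + 58824·22 = 1315102 (mod 3117672).

1315102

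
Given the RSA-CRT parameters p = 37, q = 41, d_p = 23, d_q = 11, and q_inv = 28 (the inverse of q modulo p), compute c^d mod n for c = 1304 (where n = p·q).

1033

m₁ = c^(d_p) mod p: c ≡ 9 (mod 37), and 9^23 mod 37 = 34.
m₂ = c^(d_q) mod q: c ≡ 33 (mod 41), and 33^11 mod 41 = 8.
h = q_inv·(m₁ − m₂) mod p = 28·(34 − 8) mod 37 = 25.
m = m₂ + h·q = 8 + 25·41 = 1033.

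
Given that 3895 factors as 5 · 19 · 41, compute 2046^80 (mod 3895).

206

Mod 5: 2046 ≡ 1; since 4 | 80, by Fermat 1^80 ≡ 1 (mod 5).
Mod 19: 2046 ≡ 13; by Fermat, exponent reduces to 80 mod 18 = 8; 13^8 ≡ 16 (mod 19).
Mod 41: 2046 ≡ 37; since 40 | 80, by Fermat 37^80 ≡ 1 (mod 41).
Combine by CRT: x ≡ 1 (mod 5), x ≡ 16 (mod 19), x ≡ 1 (mod 41) ⇒ x ≡ 206 (mod 3895).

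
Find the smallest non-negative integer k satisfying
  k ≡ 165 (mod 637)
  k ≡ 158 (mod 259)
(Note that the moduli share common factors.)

Combine the congruences pairwise.
gcd(637, 259) = 7 and 7 | (158 − 165), so the pair is consistent; merging gives k ≡ 8446 (mod 23569), where 23569 = lcm(637, 259).
The solution is unique modulo lcm(637, 259) = 23569.

8446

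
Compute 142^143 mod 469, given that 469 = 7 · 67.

200

Mod 7: 142 ≡ 2; by Fermat, exponent reduces to 143 mod 6 = 5; 2^5 ≡ 4 (mod 7).
Mod 67: 142 ≡ 8; by Fermat, exponent reduces to 143 mod 66 = 11; 8^11 ≡ 66 (mod 67).
Combine by CRT: x ≡ 4 (mod 7), x ≡ 66 (mod 67) ⇒ x ≡ 200 (mod 469).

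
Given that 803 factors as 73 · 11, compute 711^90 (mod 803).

Mod 73: 711 ≡ 54; by Fermat, exponent reduces to 90 mod 72 = 18; 54^18 ≡ 72 (mod 73).
Mod 11: 711 ≡ 7; since 10 | 90, by Fermat 7^90 ≡ 1 (mod 11).
Combine by CRT: x ≡ 72 (mod 73), x ≡ 1 (mod 11) ⇒ x ≡ 364 (mod 803).

364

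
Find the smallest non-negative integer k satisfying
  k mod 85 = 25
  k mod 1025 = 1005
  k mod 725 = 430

462255

gcd(85, 1025) = 5 and 5 | (1005 − 25), so the pair is consistent; merging gives k ≡ 9205 (mod 17425), where 17425 = lcm(85, 1025).
gcd(17425, 725) = 25 and 25 | (430 − 9205), so the pair is consistent; merging gives k ≡ 462255 (mod 505325), where 505325 = lcm(17425, 725).
The solution is unique modulo lcm(85, 1025, 725) = 505325.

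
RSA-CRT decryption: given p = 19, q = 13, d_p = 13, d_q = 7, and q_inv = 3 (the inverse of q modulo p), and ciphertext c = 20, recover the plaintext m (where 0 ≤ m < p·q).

m₁ = c^(d_p) mod p: c ≡ 1 (mod 19), and 1^13 mod 19 = 1.
m₂ = c^(d_q) mod q: c ≡ 7 (mod 13), and 7^7 mod 13 = 6.
h = q_inv·(m₁ − m₂) mod p = 3·(1 − 6) mod 19 = 4.
m = m₂ + h·q = 6 + 4·13 = 58.

58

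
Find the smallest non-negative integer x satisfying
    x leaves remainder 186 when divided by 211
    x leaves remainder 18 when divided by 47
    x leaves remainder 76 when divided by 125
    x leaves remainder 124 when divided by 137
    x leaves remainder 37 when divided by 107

From x ≡ 186 (mod 211) write x = 186 + 211t. Substituting into x ≡ 18 (mod 47) gives 211t ≡ 20 (mod 47), and since 23⁻¹ ≡ 45 (mod 47), t ≡ 7. Hence x ≡ 186 + 211·7 = 1663 (mod 9917).
From x ≡ 1663 (mod 9917) write x = 1663 + 9917t. Substituting into x ≡ 76 (mod 125) gives 9917t ≡ 38 (mod 125), and since 42⁻¹ ≡ 3 (mod 125), t ≡ 114. Hence x ≡ 1663 + 9917·114 = 1132201 (mod 1239625).
From x ≡ 1132201 (mod 1239625) write x = 1132201 + 1239625t. Substituting into x ≡ 124 (mod 137) gives 1239625t ≡ 91 (mod 137), and since 49⁻¹ ≡ 14 (mod 137), t ≡ 41. Hence x ≡ 1132201 + 1239625·41 = 51956826 (mod 169828625).
From x ≡ 51956826 (mod 169828625) write x = 51956826 + 169828625t. Substituting into x ≡ 37 (mod 107) gives 169828625t ≡ 57 (mod 107), and since 44⁻¹ ≡ 90 (mod 107), t ≡ 101. Hence x ≡ 51956826 + 169828625·101 = 17204647951 (mod 18171662875).

17204647951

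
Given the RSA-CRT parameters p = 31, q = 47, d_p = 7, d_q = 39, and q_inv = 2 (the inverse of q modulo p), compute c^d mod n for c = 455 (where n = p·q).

m₁ = c^(d_p) mod p: c ≡ 21 (mod 31), and 21^7 mod 31 = 11.
m₂ = c^(d_q) mod q: c ≡ 32 (mod 47), and 32^39 mod 47 = 27.
h = q_inv·(m₁ − m₂) mod p = 2·(11 − 27) mod 31 = 30.
m = m₂ + h·q = 27 + 30·47 = 1437.

1437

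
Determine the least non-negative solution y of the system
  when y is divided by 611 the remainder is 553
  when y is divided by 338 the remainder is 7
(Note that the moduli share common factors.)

15217

Combine the congruences pairwise.
gcd(611, 338) = 13 and 13 | (7 − 553), so the pair is consistent; merging gives y ≡ 15217 (mod 15886), where 15886 = lcm(611, 338).
The solution is unique modulo lcm(611, 338) = 15886.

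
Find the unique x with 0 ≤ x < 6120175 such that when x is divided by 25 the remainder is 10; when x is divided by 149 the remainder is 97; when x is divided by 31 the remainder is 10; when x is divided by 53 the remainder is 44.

From x ≡ 10 (mod 25) write x = 10 + 25t. Substituting into x ≡ 97 (mod 149) gives 25t ≡ 87 (mod 149), and since 25⁻¹ ≡ 6 (mod 149), t ≡ 75. Hence x ≡ 10 + 25·75 = 1885 (mod 3725).
From x ≡ 1885 (mod 3725) write x = 1885 + 3725t. Substituting into x ≡ 10 (mod 31) gives 3725t ≡ 16 (mod 31), and since 5⁻¹ ≡ 25 (mod 31), t ≡ 28. Hence x ≡ 1885 + 3725·28 = 106185 (mod 115475).
From x ≡ 106185 (mod 115475) write x = 106185 + 115475t. Substituting into x ≡ 44 (mod 53) gives 115475t ≡ 18 (mod 53), and since 41⁻¹ ≡ 22 (mod 53), t ≡ 25. Hence x ≡ 106185 + 115475·25 = 2993060 (mod 6120175).

2993060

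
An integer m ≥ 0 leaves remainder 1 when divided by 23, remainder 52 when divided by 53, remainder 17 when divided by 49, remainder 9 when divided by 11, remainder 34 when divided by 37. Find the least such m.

18689548

The moduli are pairwise coprime; N = 23·53·49·11·37 = 24310517.
N/23 = 1056979; 1056979 ≡ 14 (mod 23); 14·5 ≡ 1, so inverse 5.
N/53 = 458689; 458689 ≡ 27 (mod 53); 27·2 ≡ 1, so inverse 2.
N/49 = 496133; 496133 ≡ 8 (mod 49); 8·43 ≡ 1, so inverse 43.
N/11 = 2210047; 2210047 ≡ 4 (mod 11); 4·3 ≡ 1, so inverse 3.
N/37 = 657041; 657041 ≡ 32 (mod 37); 32·22 ≡ 1, so inverse 22.
m ≡ 1·1056979·5 + 52·458689·2 + 17·496133·43 + 9·2210047·3 + 34·657041·22 = 966799711.
966799711 mod 24310517 = 18689548.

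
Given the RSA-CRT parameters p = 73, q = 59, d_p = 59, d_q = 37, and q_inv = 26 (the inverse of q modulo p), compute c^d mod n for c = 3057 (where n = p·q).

81

m₁ = c^(d_p) mod p: c ≡ 64 (mod 73), and 64^59 mod 73 = 8.
m₂ = c^(d_q) mod q: c ≡ 48 (mod 59), and 48^37 mod 59 = 22.
h = q_inv·(m₁ − m₂) mod p = 26·(8 − 22) mod 73 = 1.
m = m₂ + h·q = 22 + 1·59 = 81.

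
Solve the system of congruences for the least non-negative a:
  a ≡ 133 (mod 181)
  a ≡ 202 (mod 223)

14251

From a ≡ 133 (mod 181) write a = 133 + 181t. Substituting into a ≡ 202 (mod 223) gives 181t ≡ 69 (mod 223), and since 181⁻¹ ≡ 69 (mod 223), t ≡ 78. Hence a ≡ 133 + 181·78 = 14251 (mod 40363).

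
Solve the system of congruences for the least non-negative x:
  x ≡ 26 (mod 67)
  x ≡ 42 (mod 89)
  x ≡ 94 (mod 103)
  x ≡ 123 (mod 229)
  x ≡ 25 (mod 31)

1642232403

Combine the congruences pairwise.
From x ≡ 26 (mod 67) write x = 26 + 67t. Substituting into x ≡ 42 (mod 89) gives 67t ≡ 16 (mod 89), and since 67⁻¹ ≡ 4 (mod 89), t ≡ 64. Hence x ≡ 26 + 67·64 = 4314 (mod 5963).
From x ≡ 4314 (mod 5963) write x = 4314 + 5963t. Substituting into x ≡ 94 (mod 103) gives 5963t ≡ 3 (mod 103), and since 92⁻¹ ≡ 28 (mod 103), t ≡ 84. Hence x ≡ 4314 + 5963·84 = 505206 (mod 614189).
From x ≡ 505206 (mod 614189) write x = 505206 + 614189t. Substituting into x ≡ 123 (mod 229) gives 614189t ≡ 91 (mod 229), and since 11⁻¹ ≡ 125 (mod 229), t ≡ 154. Hence x ≡ 505206 + 614189·154 = 95090312 (mod 140649281).
From x ≡ 95090312 (mod 140649281) write x = 95090312 + 140649281t. Substituting into x ≡ 25 (mod 31) gives 140649281t ≡ 12 (mod 31), and since 18⁻¹ ≡ 19 (mod 31), t ≡ 11. Hence x ≡ 95090312 + 140649281·11 = 1642232403 (mod 4360127711).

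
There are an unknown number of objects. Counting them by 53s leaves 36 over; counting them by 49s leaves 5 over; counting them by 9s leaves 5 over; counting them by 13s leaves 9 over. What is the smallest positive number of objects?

61304

From N ≡ 36 (mod 53) write N = 36 + 53t. Substituting into N ≡ 5 (mod 49) gives 53t ≡ 18 (mod 49), and since 4⁻¹ ≡ 37 (mod 49), t ≡ 29. Hence N ≡ 36 + 53·29 = 1573 (mod 2597).
From N ≡ 1573 (mod 2597) write N = 1573 + 2597t. Substituting into N ≡ 5 (mod 9) gives 2597t ≡ 7 (mod 9), and since 5⁻¹ ≡ 2 (mod 9), t ≡ 5. Hence N ≡ 1573 + 2597·5 = 14558 (mod 23373).
From N ≡ 14558 (mod 23373) write N = 14558 + 23373t. Substituting into N ≡ 9 (mod 13) gives 23373t ≡ 11 (mod 13), and since 12⁻¹ ≡ 12 (mod 13), t ≡ 2. Hence N ≡ 14558 + 23373·2 = 61304 (mod 303849).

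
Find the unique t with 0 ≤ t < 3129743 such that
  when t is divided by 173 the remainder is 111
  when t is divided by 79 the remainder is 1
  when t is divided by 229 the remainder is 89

From t ≡ 111 (mod 173) write t = 111 + 173s. Substituting into t ≡ 1 (mod 79) gives 173s ≡ 48 (mod 79), and since 15⁻¹ ≡ 58 (mod 79), s ≡ 19. Hence t ≡ 111 + 173·19 = 3398 (mod 13667).
From t ≡ 3398 (mod 13667) write t = 3398 + 13667s. Substituting into t ≡ 89 (mod 229) gives 13667s ≡ 126 (mod 229), and since 156⁻¹ ≡ 69 (mod 229), s ≡ 221. Hence t ≡ 3398 + 13667·221 = 3023805 (mod 3129743).

3023805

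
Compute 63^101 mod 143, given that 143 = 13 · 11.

Mod 13: 63 ≡ 11; by Fermat, exponent reduces to 101 mod 12 = 5; 11^5 ≡ 7 (mod 13).
Mod 11: 63 ≡ 8; by Fermat, exponent reduces to 101 mod 10 = 1; 8^1 ≡ 8 (mod 11).
Combine by CRT: x ≡ 7 (mod 13), x ≡ 8 (mod 11) ⇒ x ≡ 85 (mod 143).

85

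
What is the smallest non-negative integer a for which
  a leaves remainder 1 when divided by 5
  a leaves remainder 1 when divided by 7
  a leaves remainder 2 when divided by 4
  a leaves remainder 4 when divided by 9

From a ≡ 1 (mod 5) write a = 1 + 5t. Substituting into a ≡ 1 (mod 7) gives 5t ≡ 0 (mod 7), and since 5⁻¹ ≡ 3 (mod 7), t ≡ 0. Hence a ≡ 1 + 5·0 = 1 (mod 35).
From a ≡ 1 (mod 35) write a = 1 + 35t. Substituting into a ≡ 2 (mod 4) gives 35t ≡ 1 (mod 4), and since 3⁻¹ ≡ 3 (mod 4), t ≡ 3. Hence a ≡ 1 + 35·3 = 106 (mod 140).
From a ≡ 106 (mod 140) write a = 106 + 140t. Substituting into a ≡ 4 (mod 9) gives 140t ≡ 6 (mod 9), and since 5⁻¹ ≡ 2 (mod 9), t ≡ 3. Hence a ≡ 106 + 140·3 = 526 (mod 1260).

526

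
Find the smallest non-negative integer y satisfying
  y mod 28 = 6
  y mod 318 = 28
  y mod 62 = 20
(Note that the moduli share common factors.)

gcd(28, 318) = 2 and 2 | (28 − 6), so the pair is consistent; merging gives y ≡ 2890 (mod 4452), where 4452 = lcm(28, 318).
gcd(4452, 62) = 2 and 2 | (20 − 2890), so the pair is consistent; merging gives y ≡ 78574 (mod 138012), where 138012 = lcm(4452, 62).
The solution is unique modulo lcm(28, 318, 62) = 138012.

78574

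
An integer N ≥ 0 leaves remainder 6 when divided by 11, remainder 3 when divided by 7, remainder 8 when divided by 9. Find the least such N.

From N ≡ 6 (mod 11) write N = 6 + 11t. Substituting into N ≡ 3 (mod 7) gives 11t ≡ 4 (mod 7), and since 4⁻¹ ≡ 2 (mod 7), t ≡ 1. Hence N ≡ 6 + 11·1 = 17 (mod 77).
From N ≡ 17 (mod 77) write N = 17 + 77t. Substituting into N ≡ 8 (mod 9) gives 77t ≡ 0 (mod 9), and since 5⁻¹ ≡ 2 (mod 9), t ≡ 0. Hence N ≡ 17 + 77·0 = 17 (mod 693).

17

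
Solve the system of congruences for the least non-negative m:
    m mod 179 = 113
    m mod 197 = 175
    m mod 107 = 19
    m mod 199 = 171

601570604

The moduli are pairwise coprime; N = 179·197·107·199 = 750855059.
N/179 = 4194721; 4194721 ≡ 35 (mod 179); 35·133 ≡ 1, so inverse 133.
N/197 = 3811447; 3811447 ≡ 88 (mod 197); 88·150 ≡ 1, so inverse 150.
N/107 = 7017337; 7017337 ≡ 63 (mod 107); 63·17 ≡ 1, so inverse 17.
N/199 = 3773141; 3773141 ≡ 101 (mod 199); 101·67 ≡ 1, so inverse 67.
m ≡ 113·4194721·133 + 175·3811447·150 + 19·7017337·17 + 171·3773141·67 = 208588421947.
208588421947 mod 750855059 = 601570604.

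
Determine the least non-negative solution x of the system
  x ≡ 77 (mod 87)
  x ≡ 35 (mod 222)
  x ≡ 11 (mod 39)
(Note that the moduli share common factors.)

gcd(87, 222) = 3 and 3 | (35 − 77), so the pair is consistent; merging gives x ≡ 4253 (mod 6438), where 6438 = lcm(87, 222).
gcd(6438, 39) = 3 and 3 | (11 − 4253), so the pair is consistent; merging gives x ≡ 23567 (mod 83694), where 83694 = lcm(6438, 39).
The solution is unique modulo lcm(87, 222, 39) = 83694.

23567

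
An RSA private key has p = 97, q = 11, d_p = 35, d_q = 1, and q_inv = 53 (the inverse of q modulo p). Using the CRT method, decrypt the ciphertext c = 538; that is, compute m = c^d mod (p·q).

m₁ = c^(d_p) mod p: c ≡ 53 (mod 97), and 53^35 mod 97 = 49.
m₂ = c^(d_q) mod q: c ≡ 10 (mod 11), and 10^1 mod 11 = 10.
h = q_inv·(m₁ − m₂) mod p = 53·(49 − 10) mod 97 = 30.
m = m₂ + h·q = 10 + 30·11 = 340.

340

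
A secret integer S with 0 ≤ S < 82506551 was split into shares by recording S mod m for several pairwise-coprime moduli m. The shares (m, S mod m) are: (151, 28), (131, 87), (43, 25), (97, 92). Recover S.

The moduli are pairwise coprime; N = 151·131·43·97 = 82506551.
N/151 = 546401; 546401 ≡ 83 (mod 151); 83·131 ≡ 1, so inverse 131.
N/131 = 629821; 629821 ≡ 104 (mod 131); 104·97 ≡ 1, so inverse 97.
N/43 = 1918757; 1918757 ≡ 11 (mod 43); 11·4 ≡ 1, so inverse 4.
N/97 = 850583; 850583 ≡ 87 (mod 97); 87·29 ≡ 1, so inverse 29.
S ≡ 28·546401·131 + 87·629821·97 + 25·1918757·4 + 92·850583·29 = 9780489431.
9780489431 mod 82506551 = 44716413.

44716413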